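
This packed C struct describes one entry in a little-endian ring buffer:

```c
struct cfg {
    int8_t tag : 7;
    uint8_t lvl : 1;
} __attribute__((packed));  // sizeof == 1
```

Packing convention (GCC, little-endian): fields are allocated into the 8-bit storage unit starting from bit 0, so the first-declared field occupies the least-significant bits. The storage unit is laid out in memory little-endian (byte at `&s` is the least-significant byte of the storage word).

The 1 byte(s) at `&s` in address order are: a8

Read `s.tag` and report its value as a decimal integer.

40

[0]=0xa8 (little-endian) → word 0xa8
tag:7 @ bit 0 → (0xa8>>0)&0x7f = 0x28  ←
lvl:1 @ bit 7 → (0xa8>>7)&0x1 = 0x1
tag signed 7b, MSB=0: value = 40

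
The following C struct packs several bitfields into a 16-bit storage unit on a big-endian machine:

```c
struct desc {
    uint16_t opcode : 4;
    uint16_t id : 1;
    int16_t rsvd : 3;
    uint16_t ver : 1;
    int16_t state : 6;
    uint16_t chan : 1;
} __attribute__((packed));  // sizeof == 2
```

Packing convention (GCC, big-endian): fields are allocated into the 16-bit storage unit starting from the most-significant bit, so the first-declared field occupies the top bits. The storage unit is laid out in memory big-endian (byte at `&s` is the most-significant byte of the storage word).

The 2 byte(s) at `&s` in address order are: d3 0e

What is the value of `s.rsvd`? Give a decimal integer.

[0]=0xd3 [1]=0x0e (big-endian) → word 0xd30e
opcode:4 @ bit 12 → (0xd30e>>12)&0xf = 0xd
id:1 @ bit 11 → (0xd30e>>11)&0x1 = 0x0
rsvd:3 @ bit 8 → (0xd30e>>8)&0x7 = 0x3  ←
ver:1 @ bit 7 → (0xd30e>>7)&0x1 = 0x0
state:6 @ bit 1 → (0xd30e>>1)&0x3f = 0x7
chan:1 @ bit 0 → (0xd30e>>0)&0x1 = 0x0
rsvd signed 3b, MSB=0: value = 3

3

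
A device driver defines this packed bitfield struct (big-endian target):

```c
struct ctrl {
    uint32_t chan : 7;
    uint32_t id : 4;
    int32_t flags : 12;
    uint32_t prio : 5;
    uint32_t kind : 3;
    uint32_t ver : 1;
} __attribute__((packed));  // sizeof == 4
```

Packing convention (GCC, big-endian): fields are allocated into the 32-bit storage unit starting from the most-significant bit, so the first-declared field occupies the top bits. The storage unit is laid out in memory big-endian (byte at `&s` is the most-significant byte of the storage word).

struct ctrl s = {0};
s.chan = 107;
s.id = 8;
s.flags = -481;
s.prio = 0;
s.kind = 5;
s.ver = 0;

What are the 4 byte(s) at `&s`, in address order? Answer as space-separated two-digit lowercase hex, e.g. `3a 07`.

d7 1c 3e 0a

[25+:7] chan=107 & 0x7f = 0x6b; word=0xd6000000
[21+:4] id=8 & 0xf = 0x8; word=0xd7000000
[9+:12] flags=-481 & 0xfff = 0xe1f; word=0xd71c3e00
[4+:5] prio=0 & 0x1f = 0x0; word=0xd71c3e00
[1+:3] kind=5 & 0x7 = 0x5; word=0xd71c3e0a
[0+:1] ver=0 & 0x1 = 0x0; word=0xd71c3e0a
word = 0xd71c3e0a → big-endian bytes:
  [0]=0xd7  [1]=0x1c  [2]=0x3e  [3]=0x0a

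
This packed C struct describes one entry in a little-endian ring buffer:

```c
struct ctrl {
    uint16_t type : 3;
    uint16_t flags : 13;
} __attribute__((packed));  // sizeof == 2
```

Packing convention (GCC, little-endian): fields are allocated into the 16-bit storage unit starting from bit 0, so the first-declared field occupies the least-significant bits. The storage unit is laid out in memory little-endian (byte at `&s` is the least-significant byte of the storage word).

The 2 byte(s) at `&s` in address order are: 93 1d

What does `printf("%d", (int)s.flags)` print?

946

[0]=0x93 [1]=0x1d (little-endian) → word 0x1d93
type:3 @ bit 0 → (0x1d93>>0)&0x7 = 0x3
flags:13 @ bit 3 → (0x1d93>>3)&0x1fff = 0x3b2  ←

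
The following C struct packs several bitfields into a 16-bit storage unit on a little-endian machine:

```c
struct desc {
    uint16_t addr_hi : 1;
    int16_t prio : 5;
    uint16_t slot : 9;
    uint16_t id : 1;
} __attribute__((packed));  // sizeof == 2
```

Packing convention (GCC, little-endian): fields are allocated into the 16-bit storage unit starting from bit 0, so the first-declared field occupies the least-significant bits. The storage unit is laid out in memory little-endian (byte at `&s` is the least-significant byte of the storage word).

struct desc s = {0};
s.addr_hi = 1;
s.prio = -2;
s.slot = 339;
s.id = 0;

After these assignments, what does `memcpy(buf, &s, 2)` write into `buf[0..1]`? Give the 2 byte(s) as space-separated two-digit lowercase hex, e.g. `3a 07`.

addr_hi:1 = 1 → 0x1 << 0 → word 0x0001
prio:5 = -2 → 0x1e << 1 → word 0x003d
slot:9 = 339 → 0x153 << 6 → word 0x54fd
id:1 = 0 → 0x0 << 15 → word 0x54fd
word = 0x54fd → little-endian bytes:
  [0]=0xfd  [1]=0x54

fd 54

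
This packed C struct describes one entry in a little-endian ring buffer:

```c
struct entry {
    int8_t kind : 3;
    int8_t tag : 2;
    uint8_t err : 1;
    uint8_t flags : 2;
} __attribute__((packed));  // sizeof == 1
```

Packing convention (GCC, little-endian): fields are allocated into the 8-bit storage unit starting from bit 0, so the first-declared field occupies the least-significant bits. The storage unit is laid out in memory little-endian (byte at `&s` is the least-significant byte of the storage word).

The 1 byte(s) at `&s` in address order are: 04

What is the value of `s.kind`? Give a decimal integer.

-4

[0]=0x04 (little-endian) → word 0x04
kind [0+:3] = (word>>0) & 0x7 = 4  ←
tag [3+:2] = (word>>3) & 0x3 = 0
err [5+:1] = (word>>5) & 0x1 = 0
flags [6+:2] = (word>>6) & 0x3 = 0
kind signed 3b, MSB=1: 4 - 8 = -4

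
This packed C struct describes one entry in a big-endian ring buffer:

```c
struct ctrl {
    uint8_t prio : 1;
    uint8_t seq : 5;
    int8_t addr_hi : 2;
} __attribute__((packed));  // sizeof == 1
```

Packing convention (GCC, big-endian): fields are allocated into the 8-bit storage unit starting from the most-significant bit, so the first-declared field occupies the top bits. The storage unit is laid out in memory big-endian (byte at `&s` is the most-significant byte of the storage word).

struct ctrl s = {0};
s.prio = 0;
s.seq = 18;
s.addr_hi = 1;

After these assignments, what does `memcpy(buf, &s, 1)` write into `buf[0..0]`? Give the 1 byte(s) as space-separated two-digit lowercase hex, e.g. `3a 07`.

prio (1b) val=0 bits=0x0 at bit 7: 0x00
seq (5b) val=18 bits=0x12 at bit 2: 0x48
addr_hi (2b) val=1 bits=0x1 at bit 0: 0x49
word = 0x49 → big-endian bytes:
  [0]=0x49

49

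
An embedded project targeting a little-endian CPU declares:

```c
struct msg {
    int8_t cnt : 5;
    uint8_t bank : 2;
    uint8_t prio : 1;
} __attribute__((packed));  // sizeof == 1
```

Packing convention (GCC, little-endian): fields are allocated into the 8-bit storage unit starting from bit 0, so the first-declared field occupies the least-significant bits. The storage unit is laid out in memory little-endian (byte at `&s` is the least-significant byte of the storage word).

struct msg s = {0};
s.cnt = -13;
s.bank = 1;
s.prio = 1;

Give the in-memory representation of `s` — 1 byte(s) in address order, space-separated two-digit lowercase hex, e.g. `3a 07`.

b3

cnt:5 = -13 → 0x13 << 0 → word 0x13
bank:2 = 1 → 0x1 << 5 → word 0x33
prio:1 = 1 → 0x1 << 7 → word 0xb3
word = 0xb3 → little-endian bytes:
  [0]=0xb3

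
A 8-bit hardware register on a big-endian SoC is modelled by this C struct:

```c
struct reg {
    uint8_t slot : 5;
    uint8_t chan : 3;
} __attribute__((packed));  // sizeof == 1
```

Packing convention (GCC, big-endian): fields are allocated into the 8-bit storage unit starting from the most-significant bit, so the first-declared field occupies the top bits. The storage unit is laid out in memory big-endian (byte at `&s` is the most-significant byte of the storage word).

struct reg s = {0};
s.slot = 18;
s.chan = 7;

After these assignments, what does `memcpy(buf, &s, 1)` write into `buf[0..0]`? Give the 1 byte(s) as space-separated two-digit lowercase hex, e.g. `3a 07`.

[3+:5] slot=18 & 0x1f = 0x12; word=0x90
[0+:3] chan=7 & 0x7 = 0x7; word=0x97
word = 0x97 → big-endian bytes:
  [0]=0x97

97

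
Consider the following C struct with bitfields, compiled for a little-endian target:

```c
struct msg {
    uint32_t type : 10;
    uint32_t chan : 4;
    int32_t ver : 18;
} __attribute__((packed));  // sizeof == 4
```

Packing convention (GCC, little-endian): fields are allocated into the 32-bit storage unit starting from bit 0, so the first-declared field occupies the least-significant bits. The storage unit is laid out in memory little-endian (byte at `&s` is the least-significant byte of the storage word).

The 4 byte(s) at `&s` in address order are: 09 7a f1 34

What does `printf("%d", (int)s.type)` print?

521

[0]=0x09 [1]=0x7a [2]=0xf1 [3]=0x34 (little-endian) → word 0x34f17a09
type:10 @ bit 0 → (0x34f17a09>>0)&0x3ff = 0x209  ←
chan:4 @ bit 10 → (0x34f17a09>>10)&0xf = 0xe
ver:18 @ bit 14 → (0x34f17a09>>14)&0x3ffff = 0xd3c5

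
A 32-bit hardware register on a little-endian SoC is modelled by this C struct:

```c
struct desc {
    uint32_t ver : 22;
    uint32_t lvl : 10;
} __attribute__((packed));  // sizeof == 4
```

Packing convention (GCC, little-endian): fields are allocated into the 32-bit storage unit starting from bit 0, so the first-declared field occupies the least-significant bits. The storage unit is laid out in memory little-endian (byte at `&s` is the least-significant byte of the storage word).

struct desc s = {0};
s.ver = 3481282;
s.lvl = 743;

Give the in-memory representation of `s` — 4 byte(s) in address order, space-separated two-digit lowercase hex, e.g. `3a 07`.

c2 1e f5 b9

ver:22 = 3481282 → 0x351ec2 << 0 → word 0x00351ec2
lvl:10 = 743 → 0x2e7 << 22 → word 0xb9f51ec2
word = 0xb9f51ec2 → little-endian bytes:
  [0]=0xc2  [1]=0x1e  [2]=0xf5  [3]=0xb9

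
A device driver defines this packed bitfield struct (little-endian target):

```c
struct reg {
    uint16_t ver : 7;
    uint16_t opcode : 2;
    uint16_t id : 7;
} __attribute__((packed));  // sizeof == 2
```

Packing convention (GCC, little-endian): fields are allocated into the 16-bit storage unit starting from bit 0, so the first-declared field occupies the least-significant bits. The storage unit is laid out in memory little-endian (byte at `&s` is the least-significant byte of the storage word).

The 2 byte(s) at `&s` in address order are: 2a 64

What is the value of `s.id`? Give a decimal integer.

[0]=0x2a [1]=0x64 (little-endian) → word 0x642a
ver [0+:7] = (word>>0) & 0x7f = 42
opcode [7+:2] = (word>>7) & 0x3 = 0
id [9+:7] = (word>>9) & 0x7f = 50  ←

50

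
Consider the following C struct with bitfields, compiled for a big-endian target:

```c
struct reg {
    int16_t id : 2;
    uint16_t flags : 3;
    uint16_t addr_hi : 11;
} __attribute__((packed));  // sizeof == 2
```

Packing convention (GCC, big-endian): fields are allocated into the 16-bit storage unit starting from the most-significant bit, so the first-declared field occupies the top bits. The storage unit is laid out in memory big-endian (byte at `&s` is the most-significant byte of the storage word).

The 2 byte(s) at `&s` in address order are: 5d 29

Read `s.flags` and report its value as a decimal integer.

3

[0]=0x5d [1]=0x29 (big-endian) → word 0x5d29
id [14+:2] = (word>>14) & 0x3 = 1
flags [11+:3] = (word>>11) & 0x7 = 3  ←
addr_hi [0+:11] = (word>>0) & 0x7ff = 1321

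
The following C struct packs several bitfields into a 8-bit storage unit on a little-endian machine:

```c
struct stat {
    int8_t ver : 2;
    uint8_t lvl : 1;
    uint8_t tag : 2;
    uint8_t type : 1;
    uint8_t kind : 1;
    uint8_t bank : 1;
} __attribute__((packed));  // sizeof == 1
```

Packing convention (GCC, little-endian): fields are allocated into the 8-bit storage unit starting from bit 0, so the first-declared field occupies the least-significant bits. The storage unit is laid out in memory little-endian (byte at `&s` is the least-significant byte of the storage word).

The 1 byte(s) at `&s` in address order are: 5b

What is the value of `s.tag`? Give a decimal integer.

[0]=0x5b (little-endian) → word 0x5b
ver [0+:2] = (word>>0) & 0x3 = 3
lvl [2+:1] = (word>>2) & 0x1 = 0
tag [3+:2] = (word>>3) & 0x3 = 3  ←
type [5+:1] = (word>>5) & 0x1 = 0
kind [6+:1] = (word>>6) & 0x1 = 1
bank [7+:1] = (word>>7) & 0x1 = 0

3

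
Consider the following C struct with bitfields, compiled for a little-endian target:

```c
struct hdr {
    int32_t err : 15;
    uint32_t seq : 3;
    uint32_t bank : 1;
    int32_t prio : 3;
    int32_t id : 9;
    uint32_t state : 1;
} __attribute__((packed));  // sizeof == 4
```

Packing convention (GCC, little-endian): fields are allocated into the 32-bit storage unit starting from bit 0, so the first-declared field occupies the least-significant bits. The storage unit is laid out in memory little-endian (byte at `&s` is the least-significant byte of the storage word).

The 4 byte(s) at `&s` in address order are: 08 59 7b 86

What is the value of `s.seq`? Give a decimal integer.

6

[0]=0x08 [1]=0x59 [2]=0x7b [3]=0x86 (little-endian) → word 0x867b5908
err [0+:15] = (word>>0) & 0x7fff = 22792
seq [15+:3] = (word>>15) & 0x7 = 6  ←
bank [18+:1] = (word>>18) & 0x1 = 0
prio [19+:3] = (word>>19) & 0x7 = 7
id [22+:9] = (word>>22) & 0x1ff = 25
state [31+:1] = (word>>31) & 0x1 = 1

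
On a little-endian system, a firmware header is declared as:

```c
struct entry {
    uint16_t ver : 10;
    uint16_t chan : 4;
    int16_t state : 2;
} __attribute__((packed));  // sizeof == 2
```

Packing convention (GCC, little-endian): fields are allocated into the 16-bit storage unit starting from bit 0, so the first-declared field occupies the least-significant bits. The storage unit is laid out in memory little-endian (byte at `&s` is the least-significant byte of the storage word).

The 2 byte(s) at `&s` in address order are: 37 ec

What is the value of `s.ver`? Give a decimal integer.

[0]=0x37 [1]=0xec (little-endian) → word 0xec37
ver [0+:10] = (word>>0) & 0x3ff = 55  ←
chan [10+:4] = (word>>10) & 0xf = 11
state [14+:2] = (word>>14) & 0x3 = 3

55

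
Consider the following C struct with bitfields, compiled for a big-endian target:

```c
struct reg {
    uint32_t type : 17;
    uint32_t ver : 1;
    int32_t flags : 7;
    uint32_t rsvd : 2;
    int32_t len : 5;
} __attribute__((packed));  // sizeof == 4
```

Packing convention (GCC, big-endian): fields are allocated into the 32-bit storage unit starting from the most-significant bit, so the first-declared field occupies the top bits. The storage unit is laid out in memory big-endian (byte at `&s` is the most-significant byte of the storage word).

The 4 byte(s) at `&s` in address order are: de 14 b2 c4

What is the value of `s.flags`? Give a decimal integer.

-27

[0]=0xde [1]=0x14 [2]=0xb2 [3]=0xc4 (big-endian) → word 0xde14b2c4
type [15+:17] = (word>>15) & 0x1ffff = 113705
ver [14+:1] = (word>>14) & 0x1 = 0
flags [7+:7] = (word>>7) & 0x7f = 101  ←
rsvd [5+:2] = (word>>5) & 0x3 = 2
len [0+:5] = (word>>0) & 0x1f = 4
flags signed 7b, MSB=1: 101 - 128 = -27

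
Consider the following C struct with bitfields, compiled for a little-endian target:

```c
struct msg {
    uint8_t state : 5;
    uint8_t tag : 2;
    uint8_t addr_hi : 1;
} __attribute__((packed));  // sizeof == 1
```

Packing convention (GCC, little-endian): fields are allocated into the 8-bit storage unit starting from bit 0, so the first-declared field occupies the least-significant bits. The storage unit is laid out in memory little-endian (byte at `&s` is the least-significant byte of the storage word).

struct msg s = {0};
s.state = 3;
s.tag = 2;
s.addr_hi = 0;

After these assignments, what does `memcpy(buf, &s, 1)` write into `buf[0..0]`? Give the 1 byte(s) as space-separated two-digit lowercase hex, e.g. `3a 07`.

43

[0+:5] state=3 & 0x1f = 0x3; word=0x03
[5+:2] tag=2 & 0x3 = 0x2; word=0x43
[7+:1] addr_hi=0 & 0x1 = 0x0; word=0x43
word = 0x43 → little-endian bytes:
  [0]=0x43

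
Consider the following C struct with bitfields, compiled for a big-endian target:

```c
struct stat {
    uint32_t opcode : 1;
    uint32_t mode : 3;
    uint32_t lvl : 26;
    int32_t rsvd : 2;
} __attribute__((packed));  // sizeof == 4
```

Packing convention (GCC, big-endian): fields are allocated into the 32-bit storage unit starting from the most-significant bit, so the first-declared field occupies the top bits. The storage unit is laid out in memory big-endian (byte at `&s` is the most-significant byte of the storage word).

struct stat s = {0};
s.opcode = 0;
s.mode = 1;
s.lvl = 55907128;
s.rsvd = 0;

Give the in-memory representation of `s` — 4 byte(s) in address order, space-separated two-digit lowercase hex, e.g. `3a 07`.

[31+:1] opcode=0 & 0x1 = 0x0; word=0x00000000
[28+:3] mode=1 & 0x7 = 0x1; word=0x10000000
[2+:26] lvl=55907128 & 0x3ffffff = 0x3551338; word=0x1d544ce0
[0+:2] rsvd=0 & 0x3 = 0x0; word=0x1d544ce0
word = 0x1d544ce0 → big-endian bytes:
  [0]=0x1d  [1]=0x54  [2]=0x4c  [3]=0xe0

1d 54 4c e0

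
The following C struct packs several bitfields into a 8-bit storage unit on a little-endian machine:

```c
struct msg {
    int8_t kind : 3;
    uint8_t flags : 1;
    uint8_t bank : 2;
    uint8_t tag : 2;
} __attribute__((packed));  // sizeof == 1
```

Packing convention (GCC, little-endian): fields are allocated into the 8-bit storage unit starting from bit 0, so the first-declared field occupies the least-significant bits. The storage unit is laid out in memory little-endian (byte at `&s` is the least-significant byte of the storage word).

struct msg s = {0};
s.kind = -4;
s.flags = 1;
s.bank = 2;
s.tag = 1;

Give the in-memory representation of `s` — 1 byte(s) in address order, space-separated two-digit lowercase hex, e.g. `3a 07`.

6c

kind:3 = -4 → 0x4 << 0 → word 0x04
flags:1 = 1 → 0x1 << 3 → word 0x0c
bank:2 = 2 → 0x2 << 4 → word 0x2c
tag:2 = 1 → 0x1 << 6 → word 0x6c
word = 0x6c → little-endian bytes:
  [0]=0x6c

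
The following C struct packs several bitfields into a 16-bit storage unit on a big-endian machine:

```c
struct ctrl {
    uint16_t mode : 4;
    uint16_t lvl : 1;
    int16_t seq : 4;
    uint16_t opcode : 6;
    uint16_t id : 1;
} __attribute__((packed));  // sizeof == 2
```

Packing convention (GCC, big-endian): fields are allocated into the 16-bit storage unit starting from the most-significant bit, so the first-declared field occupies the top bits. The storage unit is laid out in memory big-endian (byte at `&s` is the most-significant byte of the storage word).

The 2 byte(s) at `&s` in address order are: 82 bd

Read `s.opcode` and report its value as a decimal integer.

30

[0]=0x82 [1]=0xbd (big-endian) → word 0x82bd
mode [12+:4] = (word>>12) & 0xf = 8
lvl [11+:1] = (word>>11) & 0x1 = 0
seq [7+:4] = (word>>7) & 0xf = 5
opcode [1+:6] = (word>>1) & 0x3f = 30  ←
id [0+:1] = (word>>0) & 0x1 = 1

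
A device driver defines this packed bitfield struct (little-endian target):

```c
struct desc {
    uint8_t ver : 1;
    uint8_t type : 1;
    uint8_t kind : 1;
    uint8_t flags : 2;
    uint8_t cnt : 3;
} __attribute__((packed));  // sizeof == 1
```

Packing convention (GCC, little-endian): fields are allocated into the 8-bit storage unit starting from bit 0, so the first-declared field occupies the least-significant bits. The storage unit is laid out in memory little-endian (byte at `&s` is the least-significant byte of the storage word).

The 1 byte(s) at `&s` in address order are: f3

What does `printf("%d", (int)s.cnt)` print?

[0]=0xf3 (little-endian) → word 0xf3
ver:1 @ bit 0 → (0xf3>>0)&0x1 = 0x1
type:1 @ bit 1 → (0xf3>>1)&0x1 = 0x1
kind:1 @ bit 2 → (0xf3>>2)&0x1 = 0x0
flags:2 @ bit 3 → (0xf3>>3)&0x3 = 0x2
cnt:3 @ bit 5 → (0xf3>>5)&0x7 = 0x7  ←

7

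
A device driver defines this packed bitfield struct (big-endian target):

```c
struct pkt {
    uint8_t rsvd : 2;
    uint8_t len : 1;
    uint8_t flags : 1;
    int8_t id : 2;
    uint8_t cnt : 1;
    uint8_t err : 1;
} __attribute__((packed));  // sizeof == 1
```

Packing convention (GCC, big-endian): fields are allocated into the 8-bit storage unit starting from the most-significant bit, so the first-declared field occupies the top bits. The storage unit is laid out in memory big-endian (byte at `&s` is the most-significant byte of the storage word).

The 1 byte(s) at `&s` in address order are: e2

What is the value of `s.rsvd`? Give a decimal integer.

3

[0]=0xe2 (big-endian) → word 0xe2
rsvd [6+:2] = (word>>6) & 0x3 = 3  ←
len [5+:1] = (word>>5) & 0x1 = 1
flags [4+:1] = (word>>4) & 0x1 = 0
id [2+:2] = (word>>2) & 0x3 = 0
cnt [1+:1] = (word>>1) & 0x1 = 1
err [0+:1] = (word>>0) & 0x1 = 0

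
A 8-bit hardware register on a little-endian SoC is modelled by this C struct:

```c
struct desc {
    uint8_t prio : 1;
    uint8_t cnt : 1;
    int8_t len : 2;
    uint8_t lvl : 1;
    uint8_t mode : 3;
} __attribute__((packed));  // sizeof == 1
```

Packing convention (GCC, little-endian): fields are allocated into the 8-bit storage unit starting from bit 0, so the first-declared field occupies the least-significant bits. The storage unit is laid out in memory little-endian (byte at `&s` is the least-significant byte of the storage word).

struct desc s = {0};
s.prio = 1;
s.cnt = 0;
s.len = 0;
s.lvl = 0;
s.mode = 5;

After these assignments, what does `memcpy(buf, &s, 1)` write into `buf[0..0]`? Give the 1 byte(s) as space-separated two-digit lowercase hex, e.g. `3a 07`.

prio:1 = 1 → 0x1 << 0 → word 0x01
cnt:1 = 0 → 0x0 << 1 → word 0x01
len:2 = 0 → 0x0 << 2 → word 0x01
lvl:1 = 0 → 0x0 << 4 → word 0x01
mode:3 = 5 → 0x5 << 5 → word 0xa1
word = 0xa1 → little-endian bytes:
  [0]=0xa1

a1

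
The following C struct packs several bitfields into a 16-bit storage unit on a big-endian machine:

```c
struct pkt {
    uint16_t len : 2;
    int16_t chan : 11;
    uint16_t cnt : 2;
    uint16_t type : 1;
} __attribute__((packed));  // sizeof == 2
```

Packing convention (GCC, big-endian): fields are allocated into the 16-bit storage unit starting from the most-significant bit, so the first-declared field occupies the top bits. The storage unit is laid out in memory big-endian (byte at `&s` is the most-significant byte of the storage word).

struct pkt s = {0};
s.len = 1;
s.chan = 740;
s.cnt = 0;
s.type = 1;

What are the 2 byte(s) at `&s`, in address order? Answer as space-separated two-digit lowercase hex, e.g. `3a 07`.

len:2 = 1 → 0x1 << 14 → word 0x4000
chan:11 = 740 → 0x2e4 << 3 → word 0x5720
cnt:2 = 0 → 0x0 << 1 → word 0x5720
type:1 = 1 → 0x1 << 0 → word 0x5721
word = 0x5721 → big-endian bytes:
  [0]=0x57  [1]=0x21

57 21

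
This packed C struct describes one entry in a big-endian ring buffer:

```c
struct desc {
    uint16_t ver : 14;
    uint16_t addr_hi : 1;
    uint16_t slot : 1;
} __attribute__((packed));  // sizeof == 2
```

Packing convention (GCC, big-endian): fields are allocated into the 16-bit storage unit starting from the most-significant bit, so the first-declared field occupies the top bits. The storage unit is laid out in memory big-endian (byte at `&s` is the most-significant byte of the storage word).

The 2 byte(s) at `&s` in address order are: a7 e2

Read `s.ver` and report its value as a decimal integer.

10744

[0]=0xa7 [1]=0xe2 (big-endian) → word 0xa7e2
ver:14 @ bit 2 → (0xa7e2>>2)&0x3fff = 0x29f8  ←
addr_hi:1 @ bit 1 → (0xa7e2>>1)&0x1 = 0x1
slot:1 @ bit 0 → (0xa7e2>>0)&0x1 = 0x0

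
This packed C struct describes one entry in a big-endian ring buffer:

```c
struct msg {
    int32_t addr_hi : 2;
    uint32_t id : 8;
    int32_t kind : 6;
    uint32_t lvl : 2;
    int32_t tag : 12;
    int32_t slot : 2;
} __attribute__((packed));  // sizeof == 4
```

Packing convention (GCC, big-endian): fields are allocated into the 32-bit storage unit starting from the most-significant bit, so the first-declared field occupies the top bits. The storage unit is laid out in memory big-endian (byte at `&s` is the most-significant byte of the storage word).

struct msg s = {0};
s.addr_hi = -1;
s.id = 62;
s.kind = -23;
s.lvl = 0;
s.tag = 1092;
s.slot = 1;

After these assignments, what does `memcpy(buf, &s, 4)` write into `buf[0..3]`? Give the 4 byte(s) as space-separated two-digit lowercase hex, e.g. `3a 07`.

cf a9 11 11

addr_hi (2b) val=-1 bits=0x3 at bit 30: 0xc0000000
id (8b) val=62 bits=0x3e at bit 22: 0xcf800000
kind (6b) val=-23 bits=0x29 at bit 16: 0xcfa90000
lvl (2b) val=0 bits=0x0 at bit 14: 0xcfa90000
tag (12b) val=1092 bits=0x444 at bit 2: 0xcfa91110
slot (2b) val=1 bits=0x1 at bit 0: 0xcfa91111
word = 0xcfa91111 → big-endian bytes:
  [0]=0xcf  [1]=0xa9  [2]=0x11  [3]=0x11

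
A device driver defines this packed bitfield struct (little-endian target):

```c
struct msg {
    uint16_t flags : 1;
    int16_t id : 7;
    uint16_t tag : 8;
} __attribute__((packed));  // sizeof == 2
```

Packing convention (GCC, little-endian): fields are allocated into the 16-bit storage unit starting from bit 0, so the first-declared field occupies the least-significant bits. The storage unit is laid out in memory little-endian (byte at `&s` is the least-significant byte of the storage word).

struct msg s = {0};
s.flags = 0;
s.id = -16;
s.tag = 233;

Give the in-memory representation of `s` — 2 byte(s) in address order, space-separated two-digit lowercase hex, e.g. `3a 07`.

e0 e9

flags:1 = 0 → 0x0 << 0 → word 0x0000
id:7 = -16 → 0x70 << 1 → word 0x00e0
tag:8 = 233 → 0xe9 << 8 → word 0xe9e0
word = 0xe9e0 → little-endian bytes:
  [0]=0xe0  [1]=0xe9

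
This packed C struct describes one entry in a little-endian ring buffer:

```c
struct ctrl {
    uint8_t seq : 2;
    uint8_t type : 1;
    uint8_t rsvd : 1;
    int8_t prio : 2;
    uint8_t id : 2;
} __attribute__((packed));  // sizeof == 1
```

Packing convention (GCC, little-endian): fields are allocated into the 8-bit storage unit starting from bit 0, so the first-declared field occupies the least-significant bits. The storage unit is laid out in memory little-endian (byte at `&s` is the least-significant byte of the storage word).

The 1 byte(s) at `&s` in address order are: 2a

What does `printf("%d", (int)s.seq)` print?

2

[0]=0x2a (little-endian) → word 0x2a
seq:2 @ bit 0 → (0x2a>>0)&0x3 = 0x2  ←
type:1 @ bit 2 → (0x2a>>2)&0x1 = 0x0
rsvd:1 @ bit 3 → (0x2a>>3)&0x1 = 0x1
prio:2 @ bit 4 → (0x2a>>4)&0x3 = 0x2
id:2 @ bit 6 → (0x2a>>6)&0x3 = 0x0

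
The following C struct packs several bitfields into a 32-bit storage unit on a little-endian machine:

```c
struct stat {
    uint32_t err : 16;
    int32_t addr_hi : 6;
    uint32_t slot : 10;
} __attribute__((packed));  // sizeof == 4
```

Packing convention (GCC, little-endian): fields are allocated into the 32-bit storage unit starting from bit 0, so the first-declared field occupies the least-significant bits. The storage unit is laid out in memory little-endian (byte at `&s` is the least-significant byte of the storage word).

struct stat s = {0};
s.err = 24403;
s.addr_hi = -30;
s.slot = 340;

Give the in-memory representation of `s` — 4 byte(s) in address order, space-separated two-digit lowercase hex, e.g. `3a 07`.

[0+:16] err=24403 & 0xffff = 0x5f53; word=0x00005f53
[16+:6] addr_hi=-30 & 0x3f = 0x22; word=0x00225f53
[22+:10] slot=340 & 0x3ff = 0x154; word=0x55225f53
word = 0x55225f53 → little-endian bytes:
  [0]=0x53  [1]=0x5f  [2]=0x22  [3]=0x55

53 5f 22 55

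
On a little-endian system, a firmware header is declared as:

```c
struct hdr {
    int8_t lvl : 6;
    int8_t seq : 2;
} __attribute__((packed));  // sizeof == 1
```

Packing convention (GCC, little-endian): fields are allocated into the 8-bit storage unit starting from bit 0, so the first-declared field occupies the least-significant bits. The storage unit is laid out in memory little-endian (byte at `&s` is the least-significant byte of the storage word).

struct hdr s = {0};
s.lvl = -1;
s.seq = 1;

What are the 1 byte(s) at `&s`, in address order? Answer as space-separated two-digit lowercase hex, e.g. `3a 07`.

lvl:6 = -1 → 0x3f << 0 → word 0x3f
seq:2 = 1 → 0x1 << 6 → word 0x7f
word = 0x7f → little-endian bytes:
  [0]=0x7f

7f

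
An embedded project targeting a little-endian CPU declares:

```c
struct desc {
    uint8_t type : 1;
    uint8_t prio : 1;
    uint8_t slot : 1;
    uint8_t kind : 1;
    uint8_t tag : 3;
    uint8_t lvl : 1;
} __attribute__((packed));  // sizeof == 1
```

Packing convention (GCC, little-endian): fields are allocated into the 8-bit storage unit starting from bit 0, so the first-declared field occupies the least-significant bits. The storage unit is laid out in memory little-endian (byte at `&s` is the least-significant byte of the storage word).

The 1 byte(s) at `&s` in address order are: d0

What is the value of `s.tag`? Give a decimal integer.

5

[0]=0xd0 (little-endian) → word 0xd0
type:1 @ bit 0 → (0xd0>>0)&0x1 = 0x0
prio:1 @ bit 1 → (0xd0>>1)&0x1 = 0x0
slot:1 @ bit 2 → (0xd0>>2)&0x1 = 0x0
kind:1 @ bit 3 → (0xd0>>3)&0x1 = 0x0
tag:3 @ bit 4 → (0xd0>>4)&0x7 = 0x5  ←
lvl:1 @ bit 7 → (0xd0>>7)&0x1 = 0x1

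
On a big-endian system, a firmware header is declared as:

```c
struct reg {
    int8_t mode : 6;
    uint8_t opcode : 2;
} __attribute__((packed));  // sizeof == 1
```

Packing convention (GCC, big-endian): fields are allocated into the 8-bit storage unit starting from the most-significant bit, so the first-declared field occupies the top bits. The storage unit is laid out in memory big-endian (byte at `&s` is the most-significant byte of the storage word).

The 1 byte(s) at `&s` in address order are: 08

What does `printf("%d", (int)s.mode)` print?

2

[0]=0x08 (big-endian) → word 0x08
mode [2+:6] = (word>>2) & 0x3f = 2  ←
opcode [0+:2] = (word>>0) & 0x3 = 0
mode signed 6b, MSB=0: value = 2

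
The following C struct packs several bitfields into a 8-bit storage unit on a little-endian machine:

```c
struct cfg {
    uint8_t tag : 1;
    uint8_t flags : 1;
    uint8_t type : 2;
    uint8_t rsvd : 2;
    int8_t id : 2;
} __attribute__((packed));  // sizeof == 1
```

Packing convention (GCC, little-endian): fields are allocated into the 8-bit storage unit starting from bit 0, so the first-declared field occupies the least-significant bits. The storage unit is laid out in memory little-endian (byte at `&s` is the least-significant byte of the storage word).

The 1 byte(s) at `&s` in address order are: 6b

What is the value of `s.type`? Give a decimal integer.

[0]=0x6b (little-endian) → word 0x6b
tag [0+:1] = (word>>0) & 0x1 = 1
flags [1+:1] = (word>>1) & 0x1 = 1
type [2+:2] = (word>>2) & 0x3 = 2  ←
rsvd [4+:2] = (word>>4) & 0x3 = 2
id [6+:2] = (word>>6) & 0x3 = 1

2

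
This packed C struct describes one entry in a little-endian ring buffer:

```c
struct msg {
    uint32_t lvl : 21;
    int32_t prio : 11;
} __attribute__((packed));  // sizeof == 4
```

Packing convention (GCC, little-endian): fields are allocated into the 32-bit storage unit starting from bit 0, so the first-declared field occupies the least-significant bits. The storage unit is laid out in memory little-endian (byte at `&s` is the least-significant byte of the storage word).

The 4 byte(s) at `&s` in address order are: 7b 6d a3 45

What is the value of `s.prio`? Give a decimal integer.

[0]=0x7b [1]=0x6d [2]=0xa3 [3]=0x45 (little-endian) → word 0x45a36d7b
lvl:21 @ bit 0 → (0x45a36d7b>>0)&0x1fffff = 0x36d7b
prio:11 @ bit 21 → (0x45a36d7b>>21)&0x7ff = 0x22d  ←
prio signed 11b, MSB=0: value = 557

557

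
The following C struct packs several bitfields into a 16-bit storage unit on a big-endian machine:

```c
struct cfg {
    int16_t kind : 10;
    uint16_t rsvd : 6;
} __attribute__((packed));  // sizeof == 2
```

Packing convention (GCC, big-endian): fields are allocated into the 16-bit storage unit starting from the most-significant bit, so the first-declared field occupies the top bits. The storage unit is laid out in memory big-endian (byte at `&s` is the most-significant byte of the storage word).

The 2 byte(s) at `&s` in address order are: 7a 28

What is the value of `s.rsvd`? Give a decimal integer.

[0]=0x7a [1]=0x28 (big-endian) → word 0x7a28
kind [6+:10] = (word>>6) & 0x3ff = 488
rsvd [0+:6] = (word>>0) & 0x3f = 40  ←

40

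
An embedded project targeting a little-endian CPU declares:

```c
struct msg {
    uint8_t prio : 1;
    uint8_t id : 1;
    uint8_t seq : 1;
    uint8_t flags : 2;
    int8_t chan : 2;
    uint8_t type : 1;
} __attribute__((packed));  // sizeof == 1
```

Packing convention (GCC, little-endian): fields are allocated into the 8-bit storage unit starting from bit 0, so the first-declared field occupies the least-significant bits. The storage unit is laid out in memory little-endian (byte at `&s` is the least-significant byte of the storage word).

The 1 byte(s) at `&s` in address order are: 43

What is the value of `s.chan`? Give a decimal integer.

-2

[0]=0x43 (little-endian) → word 0x43
prio:1 @ bit 0 → (0x43>>0)&0x1 = 0x1
id:1 @ bit 1 → (0x43>>1)&0x1 = 0x1
seq:1 @ bit 2 → (0x43>>2)&0x1 = 0x0
flags:2 @ bit 3 → (0x43>>3)&0x3 = 0x0
chan:2 @ bit 5 → (0x43>>5)&0x3 = 0x2  ←
type:1 @ bit 7 → (0x43>>7)&0x1 = 0x0
chan signed 2b, MSB=1: 2 - 4 = -2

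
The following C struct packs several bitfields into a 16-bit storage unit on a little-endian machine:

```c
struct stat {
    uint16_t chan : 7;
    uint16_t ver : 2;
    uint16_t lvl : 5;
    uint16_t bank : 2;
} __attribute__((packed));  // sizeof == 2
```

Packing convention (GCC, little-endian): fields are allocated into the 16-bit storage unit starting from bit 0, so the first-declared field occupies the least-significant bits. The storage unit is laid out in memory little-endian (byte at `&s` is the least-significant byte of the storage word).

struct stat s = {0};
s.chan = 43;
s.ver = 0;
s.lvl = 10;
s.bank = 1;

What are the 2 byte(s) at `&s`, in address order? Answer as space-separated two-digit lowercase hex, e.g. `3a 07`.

2b 54

chan (7b) val=43 bits=0x2b at bit 0: 0x002b
ver (2b) val=0 bits=0x0 at bit 7: 0x002b
lvl (5b) val=10 bits=0xa at bit 9: 0x142b
bank (2b) val=1 bits=0x1 at bit 14: 0x542b
word = 0x542b → little-endian bytes:
  [0]=0x2b  [1]=0x54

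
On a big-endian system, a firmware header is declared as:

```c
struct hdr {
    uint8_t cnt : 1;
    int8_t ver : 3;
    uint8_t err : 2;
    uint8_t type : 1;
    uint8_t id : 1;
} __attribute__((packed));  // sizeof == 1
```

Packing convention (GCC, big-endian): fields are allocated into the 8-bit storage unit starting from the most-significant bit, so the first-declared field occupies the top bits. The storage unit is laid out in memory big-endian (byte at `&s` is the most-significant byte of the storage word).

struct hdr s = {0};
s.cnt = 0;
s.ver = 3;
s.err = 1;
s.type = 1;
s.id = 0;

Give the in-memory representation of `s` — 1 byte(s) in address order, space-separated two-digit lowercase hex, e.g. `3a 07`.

[7+:1] cnt=0 & 0x1 = 0x0; word=0x00
[4+:3] ver=3 & 0x7 = 0x3; word=0x30
[2+:2] err=1 & 0x3 = 0x1; word=0x34
[1+:1] type=1 & 0x1 = 0x1; word=0x36
[0+:1] id=0 & 0x1 = 0x0; word=0x36
word = 0x36 → big-endian bytes:
  [0]=0x36

36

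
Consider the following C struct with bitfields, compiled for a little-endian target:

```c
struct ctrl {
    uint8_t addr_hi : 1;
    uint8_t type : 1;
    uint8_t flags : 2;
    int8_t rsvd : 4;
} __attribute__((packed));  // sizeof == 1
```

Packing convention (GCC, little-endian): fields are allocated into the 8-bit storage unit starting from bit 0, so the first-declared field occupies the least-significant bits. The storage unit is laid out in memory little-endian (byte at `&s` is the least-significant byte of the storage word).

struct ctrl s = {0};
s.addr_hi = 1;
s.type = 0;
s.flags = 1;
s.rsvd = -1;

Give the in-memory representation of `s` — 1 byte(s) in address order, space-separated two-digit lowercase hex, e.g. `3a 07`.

addr_hi:1 = 1 → 0x1 << 0 → word 0x01
type:1 = 0 → 0x0 << 1 → word 0x01
flags:2 = 1 → 0x1 << 2 → word 0x05
rsvd:4 = -1 → 0xf << 4 → word 0xf5
word = 0xf5 → little-endian bytes:
  [0]=0xf5

f5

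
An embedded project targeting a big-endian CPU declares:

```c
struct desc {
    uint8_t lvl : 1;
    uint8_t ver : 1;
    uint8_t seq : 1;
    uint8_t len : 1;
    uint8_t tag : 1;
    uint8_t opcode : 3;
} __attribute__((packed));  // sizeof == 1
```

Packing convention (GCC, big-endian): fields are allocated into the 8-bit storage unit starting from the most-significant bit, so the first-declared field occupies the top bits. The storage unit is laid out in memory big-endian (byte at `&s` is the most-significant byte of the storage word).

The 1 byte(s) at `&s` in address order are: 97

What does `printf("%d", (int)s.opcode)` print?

7

[0]=0x97 (big-endian) → word 0x97
lvl [7+:1] = (word>>7) & 0x1 = 1
ver [6+:1] = (word>>6) & 0x1 = 0
seq [5+:1] = (word>>5) & 0x1 = 0
len [4+:1] = (word>>4) & 0x1 = 1
tag [3+:1] = (word>>3) & 0x1 = 0
opcode [0+:3] = (word>>0) & 0x7 = 7  ←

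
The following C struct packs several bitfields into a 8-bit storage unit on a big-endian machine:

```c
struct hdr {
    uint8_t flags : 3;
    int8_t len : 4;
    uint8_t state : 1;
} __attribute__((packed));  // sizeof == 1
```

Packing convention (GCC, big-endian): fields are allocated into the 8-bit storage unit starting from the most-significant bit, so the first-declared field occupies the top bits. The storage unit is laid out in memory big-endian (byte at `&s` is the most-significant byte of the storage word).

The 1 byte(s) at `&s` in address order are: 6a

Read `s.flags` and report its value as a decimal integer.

[0]=0x6a (big-endian) → word 0x6a
flags [5+:3] = (word>>5) & 0x7 = 3  ←
len [1+:4] = (word>>1) & 0xf = 5
state [0+:1] = (word>>0) & 0x1 = 0

3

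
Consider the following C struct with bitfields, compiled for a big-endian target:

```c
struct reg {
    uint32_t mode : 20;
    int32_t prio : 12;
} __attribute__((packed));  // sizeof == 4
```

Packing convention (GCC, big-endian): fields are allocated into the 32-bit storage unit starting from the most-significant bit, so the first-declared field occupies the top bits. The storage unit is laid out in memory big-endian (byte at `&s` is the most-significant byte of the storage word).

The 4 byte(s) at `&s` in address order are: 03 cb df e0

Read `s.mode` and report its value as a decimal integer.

15549

[0]=0x03 [1]=0xcb [2]=0xdf [3]=0xe0 (big-endian) → word 0x03cbdfe0
mode [12+:20] = (word>>12) & 0xfffff = 15549  ←
prio [0+:12] = (word>>0) & 0xfff = 4064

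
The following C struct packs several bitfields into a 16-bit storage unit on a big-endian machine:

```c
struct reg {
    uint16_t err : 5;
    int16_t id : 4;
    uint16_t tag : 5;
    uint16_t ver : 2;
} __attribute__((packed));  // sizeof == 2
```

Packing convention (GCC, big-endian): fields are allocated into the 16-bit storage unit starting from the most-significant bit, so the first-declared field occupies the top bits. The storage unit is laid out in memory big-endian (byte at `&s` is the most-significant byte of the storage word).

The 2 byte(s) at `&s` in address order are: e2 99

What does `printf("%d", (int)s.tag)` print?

[0]=0xe2 [1]=0x99 (big-endian) → word 0xe299
err [11+:5] = (word>>11) & 0x1f = 28
id [7+:4] = (word>>7) & 0xf = 5
tag [2+:5] = (word>>2) & 0x1f = 6  ←
ver [0+:2] = (word>>0) & 0x3 = 1

6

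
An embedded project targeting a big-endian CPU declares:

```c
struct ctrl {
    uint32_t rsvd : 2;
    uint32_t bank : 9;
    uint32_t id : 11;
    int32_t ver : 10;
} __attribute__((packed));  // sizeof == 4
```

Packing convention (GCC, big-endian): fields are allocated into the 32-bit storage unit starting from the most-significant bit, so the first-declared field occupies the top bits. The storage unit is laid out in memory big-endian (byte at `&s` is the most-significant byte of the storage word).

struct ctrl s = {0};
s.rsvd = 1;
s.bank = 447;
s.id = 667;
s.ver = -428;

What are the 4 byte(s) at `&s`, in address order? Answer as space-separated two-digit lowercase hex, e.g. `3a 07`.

77 ea 6e 54

[30+:2] rsvd=1 & 0x3 = 0x1; word=0x40000000
[21+:9] bank=447 & 0x1ff = 0x1bf; word=0x77e00000
[10+:11] id=667 & 0x7ff = 0x29b; word=0x77ea6c00
[0+:10] ver=-428 & 0x3ff = 0x254; word=0x77ea6e54
word = 0x77ea6e54 → big-endian bytes:
  [0]=0x77  [1]=0xea  [2]=0x6e  [3]=0x54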